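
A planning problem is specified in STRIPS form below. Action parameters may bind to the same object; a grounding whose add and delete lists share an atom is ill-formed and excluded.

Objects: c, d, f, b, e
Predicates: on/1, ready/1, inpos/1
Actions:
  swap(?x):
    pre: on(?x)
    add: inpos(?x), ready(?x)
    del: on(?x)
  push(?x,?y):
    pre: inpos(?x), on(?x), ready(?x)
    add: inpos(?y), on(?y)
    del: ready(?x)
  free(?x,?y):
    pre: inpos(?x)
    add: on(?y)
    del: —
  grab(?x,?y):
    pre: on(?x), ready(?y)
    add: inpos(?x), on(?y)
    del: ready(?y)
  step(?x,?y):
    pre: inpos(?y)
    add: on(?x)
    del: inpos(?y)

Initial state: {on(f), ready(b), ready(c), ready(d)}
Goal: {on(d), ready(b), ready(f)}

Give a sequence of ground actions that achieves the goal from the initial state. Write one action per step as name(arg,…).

swap(f); free(f,d)

1. swap(f)  →  {inpos(f), ready(b), ready(c), ready(d), ready(f)}
2. free(f,d)  →  {inpos(f), on(d), ready(b), ready(c), ready(d), ready(f)}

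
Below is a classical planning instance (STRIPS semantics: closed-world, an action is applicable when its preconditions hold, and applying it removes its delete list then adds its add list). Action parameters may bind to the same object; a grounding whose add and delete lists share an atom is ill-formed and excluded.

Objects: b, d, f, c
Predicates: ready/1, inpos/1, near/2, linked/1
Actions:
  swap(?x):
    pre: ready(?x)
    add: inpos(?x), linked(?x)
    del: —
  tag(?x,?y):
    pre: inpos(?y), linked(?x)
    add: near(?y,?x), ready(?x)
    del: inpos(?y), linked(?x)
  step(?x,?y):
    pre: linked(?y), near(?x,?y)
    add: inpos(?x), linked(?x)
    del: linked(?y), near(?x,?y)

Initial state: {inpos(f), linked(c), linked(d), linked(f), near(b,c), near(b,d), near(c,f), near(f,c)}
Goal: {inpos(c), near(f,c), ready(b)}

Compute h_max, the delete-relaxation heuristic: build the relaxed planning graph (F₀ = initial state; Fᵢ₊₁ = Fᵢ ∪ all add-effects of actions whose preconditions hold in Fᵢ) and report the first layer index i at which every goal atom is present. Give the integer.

2

F0 = init (8 atoms)
F1 = F0 ∪ {inpos(b), inpos(c), linked(b), near(f,d), near(f,f), ready(c), ready(d), ready(f)}  (16 atoms)
F2 = F1 ∪ {inpos(d), near(b,b), near(b,f), near(c,b), near(c,c), near(c,d), near(f,b), ready(b)}  (24 atoms)
goal ⊆ F2  ⇒  h_max = 2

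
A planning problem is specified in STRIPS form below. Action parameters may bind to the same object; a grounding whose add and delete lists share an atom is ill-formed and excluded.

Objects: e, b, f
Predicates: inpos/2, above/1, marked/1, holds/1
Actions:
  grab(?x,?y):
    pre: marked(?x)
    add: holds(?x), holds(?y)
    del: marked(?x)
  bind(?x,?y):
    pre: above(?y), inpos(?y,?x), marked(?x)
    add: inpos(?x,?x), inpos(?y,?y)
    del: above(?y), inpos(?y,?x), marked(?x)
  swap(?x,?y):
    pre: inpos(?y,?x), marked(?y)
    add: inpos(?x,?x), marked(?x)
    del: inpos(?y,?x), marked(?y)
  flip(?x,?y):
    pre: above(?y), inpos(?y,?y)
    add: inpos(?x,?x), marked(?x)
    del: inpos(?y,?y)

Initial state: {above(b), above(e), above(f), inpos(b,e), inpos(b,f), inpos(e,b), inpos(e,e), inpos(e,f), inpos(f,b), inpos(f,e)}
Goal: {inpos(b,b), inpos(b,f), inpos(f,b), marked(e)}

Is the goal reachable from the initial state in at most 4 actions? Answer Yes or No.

1. flip(b,e)  →  {above(b), above(e), above(f), inpos(b,b), inpos(b,e), inpos(b,f), inpos(e,b), inpos(e,f), inpos(f,b), inpos(f,e), marked(b)}
2. swap(e,b)  →  {above(b), above(e), above(f), inpos(b,b), inpos(b,f), inpos(e,b), inpos(e,e), inpos(e,f), inpos(f,b), inpos(f,e), marked(e)}
optimal plan length = 2; 2 ≤ 4

Yes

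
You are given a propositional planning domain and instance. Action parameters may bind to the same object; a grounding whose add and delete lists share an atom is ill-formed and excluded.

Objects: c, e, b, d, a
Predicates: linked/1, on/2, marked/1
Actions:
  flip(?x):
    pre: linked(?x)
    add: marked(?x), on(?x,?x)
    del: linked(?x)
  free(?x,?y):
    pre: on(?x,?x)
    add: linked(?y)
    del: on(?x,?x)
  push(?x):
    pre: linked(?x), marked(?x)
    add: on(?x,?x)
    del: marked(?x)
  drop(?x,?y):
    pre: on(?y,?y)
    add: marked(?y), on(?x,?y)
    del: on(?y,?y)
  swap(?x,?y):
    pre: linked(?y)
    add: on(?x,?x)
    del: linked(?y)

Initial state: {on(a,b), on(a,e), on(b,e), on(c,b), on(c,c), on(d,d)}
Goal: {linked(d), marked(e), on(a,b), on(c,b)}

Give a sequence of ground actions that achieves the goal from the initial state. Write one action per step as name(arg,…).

free(c,e); flip(e); free(e,d)

1. free(c,e)  →  {linked(e), on(a,b), on(a,e), on(b,e), on(c,b), on(d,d)}
2. flip(e)  →  {marked(e), on(a,b), on(a,e), on(b,e), on(c,b), on(d,d), on(e,e)}
3. free(e,d)  →  {linked(d), marked(e), on(a,b), on(a,e), on(b,e), on(c,b), on(d,d)}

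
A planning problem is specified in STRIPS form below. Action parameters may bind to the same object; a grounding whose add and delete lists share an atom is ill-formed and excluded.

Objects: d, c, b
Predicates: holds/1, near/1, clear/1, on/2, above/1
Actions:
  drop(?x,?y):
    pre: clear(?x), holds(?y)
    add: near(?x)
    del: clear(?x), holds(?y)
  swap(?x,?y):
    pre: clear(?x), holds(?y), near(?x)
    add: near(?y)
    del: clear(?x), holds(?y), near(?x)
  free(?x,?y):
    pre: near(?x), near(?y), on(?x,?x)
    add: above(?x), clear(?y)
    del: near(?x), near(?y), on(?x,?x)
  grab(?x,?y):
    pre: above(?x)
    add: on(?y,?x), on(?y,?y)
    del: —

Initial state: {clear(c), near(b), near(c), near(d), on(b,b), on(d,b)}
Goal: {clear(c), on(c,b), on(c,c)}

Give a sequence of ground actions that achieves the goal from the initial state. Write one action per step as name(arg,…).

1. free(b,d)  →  {above(b), clear(c), clear(d), near(c), on(d,b)}
2. grab(b,c)  →  {above(b), clear(c), clear(d), near(c), on(c,b), on(c,c), on(d,b)}

free(b,d); grab(b,c)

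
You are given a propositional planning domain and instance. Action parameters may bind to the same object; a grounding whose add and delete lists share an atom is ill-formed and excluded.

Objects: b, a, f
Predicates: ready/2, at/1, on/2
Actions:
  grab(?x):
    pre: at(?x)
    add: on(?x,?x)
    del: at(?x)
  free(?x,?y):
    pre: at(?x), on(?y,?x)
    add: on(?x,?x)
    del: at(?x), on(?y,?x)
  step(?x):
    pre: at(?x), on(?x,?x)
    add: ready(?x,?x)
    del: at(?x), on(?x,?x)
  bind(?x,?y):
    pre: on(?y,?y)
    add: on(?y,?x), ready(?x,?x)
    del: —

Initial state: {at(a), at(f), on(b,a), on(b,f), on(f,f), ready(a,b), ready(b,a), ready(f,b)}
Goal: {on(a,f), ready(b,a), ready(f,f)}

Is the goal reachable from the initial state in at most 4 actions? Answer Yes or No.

Yes

1. grab(a)  →  {at(f), on(a,a), on(b,a), on(b,f), on(f,f), ready(a,b), ready(b,a), ready(f,b)}
2. bind(f,a)  →  {at(f), on(a,a), on(a,f), on(b,a), on(b,f), on(f,f), ready(a,b), ready(b,a), ready(f,b), ready(f,f)}
optimal plan length = 2; 2 ≤ 4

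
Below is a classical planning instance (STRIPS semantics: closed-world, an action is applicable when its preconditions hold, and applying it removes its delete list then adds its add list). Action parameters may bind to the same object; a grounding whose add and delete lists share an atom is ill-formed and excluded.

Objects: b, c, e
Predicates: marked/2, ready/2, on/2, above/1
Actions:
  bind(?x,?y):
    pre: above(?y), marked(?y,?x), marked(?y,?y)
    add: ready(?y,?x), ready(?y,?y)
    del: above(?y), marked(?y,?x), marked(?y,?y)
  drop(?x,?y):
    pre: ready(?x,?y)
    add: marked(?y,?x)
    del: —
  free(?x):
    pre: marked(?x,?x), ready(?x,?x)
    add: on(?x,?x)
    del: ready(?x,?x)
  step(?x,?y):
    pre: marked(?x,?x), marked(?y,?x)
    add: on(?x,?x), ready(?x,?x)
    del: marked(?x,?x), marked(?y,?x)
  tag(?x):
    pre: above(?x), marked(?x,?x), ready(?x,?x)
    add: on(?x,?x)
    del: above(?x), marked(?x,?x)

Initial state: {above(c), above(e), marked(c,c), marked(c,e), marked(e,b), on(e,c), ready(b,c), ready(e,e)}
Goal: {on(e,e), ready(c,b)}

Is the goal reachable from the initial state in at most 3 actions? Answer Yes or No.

1. drop(b,c)  →  {above(c), above(e), marked(c,b), marked(c,c), marked(c,e), marked(e,b), on(e,c), ready(b,c), ready(e,e)}
2. bind(b,c)  →  {above(e), marked(c,e), marked(e,b), on(e,c), ready(b,c), ready(c,b), ready(c,c), ready(e,e)}
3. drop(e,e)  →  {above(e), marked(c,e), marked(e,b), marked(e,e), on(e,c), ready(b,c), ready(c,b), ready(c,c), ready(e,e)}
4. free(e)  →  {above(e), marked(c,e), marked(e,b), marked(e,e), on(e,c), on(e,e), ready(b,c), ready(c,b), ready(c,c)}
optimal plan length = 4; 4 > 3

No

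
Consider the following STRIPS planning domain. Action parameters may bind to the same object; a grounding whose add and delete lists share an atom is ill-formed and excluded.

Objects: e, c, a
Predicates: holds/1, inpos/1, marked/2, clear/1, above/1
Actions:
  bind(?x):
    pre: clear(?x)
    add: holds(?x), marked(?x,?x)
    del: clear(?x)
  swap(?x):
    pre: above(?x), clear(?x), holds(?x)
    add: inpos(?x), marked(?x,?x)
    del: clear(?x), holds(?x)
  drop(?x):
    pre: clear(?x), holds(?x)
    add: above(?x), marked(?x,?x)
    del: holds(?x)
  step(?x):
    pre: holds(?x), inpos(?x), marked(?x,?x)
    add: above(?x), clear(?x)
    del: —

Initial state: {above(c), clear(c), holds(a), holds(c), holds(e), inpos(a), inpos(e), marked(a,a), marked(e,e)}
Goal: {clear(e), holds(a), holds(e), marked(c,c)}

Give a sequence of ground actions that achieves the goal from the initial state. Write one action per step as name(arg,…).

bind(c); step(e)

1. bind(c)  →  {above(c), holds(a), holds(c), holds(e), inpos(a), inpos(e), marked(a,a), marked(c,c), marked(e,e)}
2. step(e)  →  {above(c), above(e), clear(e), holds(a), holds(c), holds(e), inpos(a), inpos(e), marked(a,a), marked(c,c), marked(e,e)}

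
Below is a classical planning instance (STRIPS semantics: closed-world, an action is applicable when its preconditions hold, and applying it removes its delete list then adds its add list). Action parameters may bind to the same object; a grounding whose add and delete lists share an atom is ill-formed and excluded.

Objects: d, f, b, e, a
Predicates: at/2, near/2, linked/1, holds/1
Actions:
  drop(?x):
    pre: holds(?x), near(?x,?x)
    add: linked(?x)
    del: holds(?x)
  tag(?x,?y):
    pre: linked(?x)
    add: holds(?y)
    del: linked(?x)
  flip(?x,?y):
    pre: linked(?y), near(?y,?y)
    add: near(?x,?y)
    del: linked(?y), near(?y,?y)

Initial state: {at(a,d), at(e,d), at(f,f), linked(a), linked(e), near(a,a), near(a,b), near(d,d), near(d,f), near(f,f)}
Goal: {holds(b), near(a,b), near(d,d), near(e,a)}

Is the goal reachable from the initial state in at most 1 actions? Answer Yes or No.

No

1. tag(e,b)  →  {at(a,d), at(e,d), at(f,f), holds(b), linked(a), near(a,a), near(a,b), near(d,d), near(d,f), near(f,f)}
2. flip(e,a)  →  {at(a,d), at(e,d), at(f,f), holds(b), near(a,b), near(d,d), near(d,f), near(e,a), near(f,f)}
optimal plan length = 2; 2 > 1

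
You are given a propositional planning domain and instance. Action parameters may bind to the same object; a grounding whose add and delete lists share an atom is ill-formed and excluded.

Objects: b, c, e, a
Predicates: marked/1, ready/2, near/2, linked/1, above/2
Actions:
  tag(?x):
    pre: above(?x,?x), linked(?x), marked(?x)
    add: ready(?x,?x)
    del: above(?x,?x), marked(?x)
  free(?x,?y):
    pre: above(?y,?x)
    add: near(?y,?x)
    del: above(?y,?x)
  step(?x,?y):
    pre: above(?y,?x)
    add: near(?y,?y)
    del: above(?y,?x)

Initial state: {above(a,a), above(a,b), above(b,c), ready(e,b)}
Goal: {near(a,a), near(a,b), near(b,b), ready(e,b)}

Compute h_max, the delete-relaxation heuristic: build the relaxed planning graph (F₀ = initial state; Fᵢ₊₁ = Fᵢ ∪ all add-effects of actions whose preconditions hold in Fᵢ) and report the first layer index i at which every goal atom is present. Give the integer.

1

F0 = init (4 atoms)
F1 = F0 ∪ {near(a,a), near(a,b), near(b,b), near(b,c)}  (8 atoms)
goal ⊆ F1  ⇒  h_max = 1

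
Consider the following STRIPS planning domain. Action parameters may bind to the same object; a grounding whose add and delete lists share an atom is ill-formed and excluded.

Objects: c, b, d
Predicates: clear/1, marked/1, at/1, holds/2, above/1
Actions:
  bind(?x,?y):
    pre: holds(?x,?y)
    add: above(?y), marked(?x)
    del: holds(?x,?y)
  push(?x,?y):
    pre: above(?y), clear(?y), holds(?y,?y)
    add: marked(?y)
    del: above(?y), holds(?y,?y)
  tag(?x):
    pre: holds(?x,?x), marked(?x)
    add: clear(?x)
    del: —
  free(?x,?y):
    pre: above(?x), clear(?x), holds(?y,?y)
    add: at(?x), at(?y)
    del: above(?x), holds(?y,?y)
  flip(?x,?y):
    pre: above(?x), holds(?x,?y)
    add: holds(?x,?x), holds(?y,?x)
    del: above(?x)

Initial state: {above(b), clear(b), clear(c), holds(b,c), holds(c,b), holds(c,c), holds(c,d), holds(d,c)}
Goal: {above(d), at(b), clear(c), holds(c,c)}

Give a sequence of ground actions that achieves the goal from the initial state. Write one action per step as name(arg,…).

1. bind(c,d)  →  {above(b), above(d), clear(b), clear(c), holds(b,c), holds(c,b), holds(c,c), holds(d,c), marked(c)}
2. bind(b,c)  →  {above(b), above(c), above(d), clear(b), clear(c), holds(c,b), holds(c,c), holds(d,c), marked(b), marked(c)}
3. free(b,c)  →  {above(c), above(d), at(b), at(c), clear(b), clear(c), holds(c,b), holds(d,c), marked(b), marked(c)}
4. flip(c,b)  →  {above(d), at(b), at(c), clear(b), clear(c), holds(b,c), holds(c,b), holds(c,c), holds(d,c), marked(b), marked(c)}

bind(c,d); bind(b,c); free(b,c); flip(c,b)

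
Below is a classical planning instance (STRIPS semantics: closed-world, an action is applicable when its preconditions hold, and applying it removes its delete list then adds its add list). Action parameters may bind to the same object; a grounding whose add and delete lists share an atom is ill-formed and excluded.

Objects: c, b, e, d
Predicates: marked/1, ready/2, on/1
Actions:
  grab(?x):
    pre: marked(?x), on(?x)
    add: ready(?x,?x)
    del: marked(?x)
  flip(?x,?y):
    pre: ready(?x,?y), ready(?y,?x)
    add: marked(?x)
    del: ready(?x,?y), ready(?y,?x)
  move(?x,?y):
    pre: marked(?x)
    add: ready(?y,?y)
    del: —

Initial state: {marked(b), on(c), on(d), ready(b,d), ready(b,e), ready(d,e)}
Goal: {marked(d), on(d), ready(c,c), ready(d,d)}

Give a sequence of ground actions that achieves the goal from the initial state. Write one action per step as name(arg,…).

move(b,c); move(b,d); flip(d,d); move(b,d)

1. move(b,c)  →  {marked(b), on(c), on(d), ready(b,d), ready(b,e), ready(c,c), ready(d,e)}
2. move(b,d)  →  {marked(b), on(c), on(d), ready(b,d), ready(b,e), ready(c,c), ready(d,d), ready(d,e)}
3. flip(d,d)  →  {marked(b), marked(d), on(c), on(d), ready(b,d), ready(b,e), ready(c,c), ready(d,e)}
4. move(b,d)  →  {marked(b), marked(d), on(c), on(d), ready(b,d), ready(b,e), ready(c,c), ready(d,d), ready(d,e)}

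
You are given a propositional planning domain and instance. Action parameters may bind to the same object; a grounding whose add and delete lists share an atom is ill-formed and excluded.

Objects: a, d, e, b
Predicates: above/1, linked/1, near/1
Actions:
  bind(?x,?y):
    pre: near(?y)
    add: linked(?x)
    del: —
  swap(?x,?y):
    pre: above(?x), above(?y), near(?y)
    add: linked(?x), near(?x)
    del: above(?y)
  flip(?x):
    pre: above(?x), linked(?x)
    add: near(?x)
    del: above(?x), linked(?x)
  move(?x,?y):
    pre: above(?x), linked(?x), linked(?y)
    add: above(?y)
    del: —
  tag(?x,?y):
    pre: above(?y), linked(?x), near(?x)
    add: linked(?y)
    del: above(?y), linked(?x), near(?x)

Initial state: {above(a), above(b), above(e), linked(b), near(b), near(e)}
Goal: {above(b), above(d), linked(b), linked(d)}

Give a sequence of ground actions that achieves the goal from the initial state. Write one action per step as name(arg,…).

1. bind(d,e)  →  {above(a), above(b), above(e), linked(b), linked(d), near(b), near(e)}
2. move(b,d)  →  {above(a), above(b), above(d), above(e), linked(b), linked(d), near(b), near(e)}

bind(d,e); move(b,d)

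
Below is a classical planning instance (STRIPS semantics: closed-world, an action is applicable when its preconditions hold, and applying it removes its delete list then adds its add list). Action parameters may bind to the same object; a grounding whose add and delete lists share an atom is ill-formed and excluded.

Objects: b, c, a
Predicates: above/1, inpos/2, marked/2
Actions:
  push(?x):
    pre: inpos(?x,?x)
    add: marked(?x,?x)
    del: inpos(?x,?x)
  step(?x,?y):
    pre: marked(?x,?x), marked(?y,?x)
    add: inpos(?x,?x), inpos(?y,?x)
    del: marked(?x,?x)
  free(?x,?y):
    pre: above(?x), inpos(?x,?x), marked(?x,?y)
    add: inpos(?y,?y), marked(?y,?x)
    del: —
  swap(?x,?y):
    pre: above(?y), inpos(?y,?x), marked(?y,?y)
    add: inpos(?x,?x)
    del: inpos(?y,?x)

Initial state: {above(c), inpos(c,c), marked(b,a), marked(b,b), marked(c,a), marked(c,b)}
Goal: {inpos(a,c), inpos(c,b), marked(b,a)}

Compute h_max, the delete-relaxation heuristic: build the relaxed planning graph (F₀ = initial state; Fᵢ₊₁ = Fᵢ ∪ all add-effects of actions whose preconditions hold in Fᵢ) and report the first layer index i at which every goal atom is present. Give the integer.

F0 = init (6 atoms)
F1 = F0 ∪ {inpos(a,a), inpos(b,b), inpos(c,b), marked(a,c), marked(b,c), marked(c,c)}  (12 atoms)
F2 = F1 ∪ {inpos(a,c), inpos(b,c), marked(a,a)}  (15 atoms)
goal ⊆ F2  ⇒  h_max = 2

2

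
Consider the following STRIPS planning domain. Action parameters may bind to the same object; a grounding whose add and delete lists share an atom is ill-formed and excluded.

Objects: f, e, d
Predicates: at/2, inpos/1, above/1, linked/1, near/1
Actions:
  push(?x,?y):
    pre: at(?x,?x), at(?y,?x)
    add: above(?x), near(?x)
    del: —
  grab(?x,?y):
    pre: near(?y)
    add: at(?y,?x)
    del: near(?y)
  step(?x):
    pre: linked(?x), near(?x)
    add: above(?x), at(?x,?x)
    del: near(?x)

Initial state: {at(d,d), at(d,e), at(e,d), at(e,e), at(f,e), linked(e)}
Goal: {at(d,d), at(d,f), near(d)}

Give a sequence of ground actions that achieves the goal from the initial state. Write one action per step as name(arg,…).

push(d,e); grab(f,d); push(d,e)

1. push(d,e)  →  {above(d), at(d,d), at(d,e), at(e,d), at(e,e), at(f,e), linked(e), near(d)}
2. grab(f,d)  →  {above(d), at(d,d), at(d,e), at(d,f), at(e,d), at(e,e), at(f,e), linked(e)}
3. push(d,e)  →  {above(d), at(d,d), at(d,e), at(d,f), at(e,d), at(e,e), at(f,e), linked(e), near(d)}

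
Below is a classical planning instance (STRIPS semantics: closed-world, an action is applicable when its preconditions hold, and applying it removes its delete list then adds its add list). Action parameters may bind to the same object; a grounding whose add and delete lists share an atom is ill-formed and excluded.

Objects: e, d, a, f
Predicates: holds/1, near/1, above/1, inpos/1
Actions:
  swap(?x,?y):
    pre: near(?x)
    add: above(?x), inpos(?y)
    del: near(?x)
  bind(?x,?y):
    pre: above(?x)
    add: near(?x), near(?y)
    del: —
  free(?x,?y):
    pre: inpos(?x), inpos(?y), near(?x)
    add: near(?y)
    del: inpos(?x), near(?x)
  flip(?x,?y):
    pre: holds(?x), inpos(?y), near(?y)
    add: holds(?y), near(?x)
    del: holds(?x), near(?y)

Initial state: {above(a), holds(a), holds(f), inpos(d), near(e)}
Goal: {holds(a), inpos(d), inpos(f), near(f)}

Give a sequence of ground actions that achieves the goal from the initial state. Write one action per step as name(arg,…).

1. swap(e,f)  →  {above(a), above(e), holds(a), holds(f), inpos(d), inpos(f)}
2. bind(e,f)  →  {above(a), above(e), holds(a), holds(f), inpos(d), inpos(f), near(e), near(f)}

swap(e,f); bind(e,f)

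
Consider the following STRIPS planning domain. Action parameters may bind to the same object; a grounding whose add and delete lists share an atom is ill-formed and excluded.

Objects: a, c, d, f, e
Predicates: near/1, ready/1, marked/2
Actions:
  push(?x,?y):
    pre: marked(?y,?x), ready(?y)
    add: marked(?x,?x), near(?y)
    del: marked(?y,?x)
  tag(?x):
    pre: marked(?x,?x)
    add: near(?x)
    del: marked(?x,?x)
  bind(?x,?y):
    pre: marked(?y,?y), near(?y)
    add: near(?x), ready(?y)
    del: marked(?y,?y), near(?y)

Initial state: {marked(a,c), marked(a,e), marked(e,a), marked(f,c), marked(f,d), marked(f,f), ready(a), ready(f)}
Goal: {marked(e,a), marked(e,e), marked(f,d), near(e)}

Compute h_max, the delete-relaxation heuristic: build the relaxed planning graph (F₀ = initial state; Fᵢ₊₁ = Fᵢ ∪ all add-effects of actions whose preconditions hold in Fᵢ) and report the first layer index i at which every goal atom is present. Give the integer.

F0 = init (8 atoms)
F1 = F0 ∪ {marked(c,c), marked(d,d), marked(e,e), near(a), near(f)}  (13 atoms)
F2 = F1 ∪ {near(c), near(d), near(e)}  (16 atoms)
goal ⊆ F2  ⇒  h_max = 2

2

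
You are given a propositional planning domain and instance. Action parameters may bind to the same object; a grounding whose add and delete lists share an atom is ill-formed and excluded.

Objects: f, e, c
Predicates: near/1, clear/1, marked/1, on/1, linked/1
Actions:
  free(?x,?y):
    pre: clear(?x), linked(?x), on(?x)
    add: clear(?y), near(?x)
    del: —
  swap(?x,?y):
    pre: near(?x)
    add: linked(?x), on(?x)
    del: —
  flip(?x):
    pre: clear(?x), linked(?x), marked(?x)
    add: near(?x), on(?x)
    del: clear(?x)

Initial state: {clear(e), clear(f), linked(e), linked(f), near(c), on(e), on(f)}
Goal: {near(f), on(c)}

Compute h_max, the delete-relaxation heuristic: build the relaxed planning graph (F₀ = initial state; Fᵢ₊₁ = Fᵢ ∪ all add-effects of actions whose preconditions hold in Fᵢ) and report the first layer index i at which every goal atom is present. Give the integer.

1

F0 = init (7 atoms)
F1 = F0 ∪ {clear(c), linked(c), near(e), near(f), on(c)}  (12 atoms)
goal ⊆ F1  ⇒  h_max = 1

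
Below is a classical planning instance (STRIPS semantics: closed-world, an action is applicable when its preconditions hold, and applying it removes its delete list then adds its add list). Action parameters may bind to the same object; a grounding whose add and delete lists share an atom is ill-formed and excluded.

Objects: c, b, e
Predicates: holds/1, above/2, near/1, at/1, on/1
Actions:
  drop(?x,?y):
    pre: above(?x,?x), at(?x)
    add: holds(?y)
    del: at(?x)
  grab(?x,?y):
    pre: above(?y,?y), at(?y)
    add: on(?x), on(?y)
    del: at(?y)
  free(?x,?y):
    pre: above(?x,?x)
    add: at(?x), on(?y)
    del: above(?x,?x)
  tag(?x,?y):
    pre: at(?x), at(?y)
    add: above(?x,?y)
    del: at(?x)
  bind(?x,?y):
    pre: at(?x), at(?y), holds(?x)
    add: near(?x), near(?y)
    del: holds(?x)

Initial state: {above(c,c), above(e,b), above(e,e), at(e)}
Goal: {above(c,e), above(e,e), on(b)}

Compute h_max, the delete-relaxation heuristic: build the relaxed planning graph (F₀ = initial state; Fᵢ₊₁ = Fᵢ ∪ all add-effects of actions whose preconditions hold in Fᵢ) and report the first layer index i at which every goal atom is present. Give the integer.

2

F0 = init (4 atoms)
F1 = F0 ∪ {at(c), holds(b), holds(c), holds(e), on(b), on(c), on(e)}  (11 atoms)
F2 = F1 ∪ {above(c,e), above(e,c), near(c), near(e)}  (15 atoms)
goal ⊆ F2  ⇒  h_max = 2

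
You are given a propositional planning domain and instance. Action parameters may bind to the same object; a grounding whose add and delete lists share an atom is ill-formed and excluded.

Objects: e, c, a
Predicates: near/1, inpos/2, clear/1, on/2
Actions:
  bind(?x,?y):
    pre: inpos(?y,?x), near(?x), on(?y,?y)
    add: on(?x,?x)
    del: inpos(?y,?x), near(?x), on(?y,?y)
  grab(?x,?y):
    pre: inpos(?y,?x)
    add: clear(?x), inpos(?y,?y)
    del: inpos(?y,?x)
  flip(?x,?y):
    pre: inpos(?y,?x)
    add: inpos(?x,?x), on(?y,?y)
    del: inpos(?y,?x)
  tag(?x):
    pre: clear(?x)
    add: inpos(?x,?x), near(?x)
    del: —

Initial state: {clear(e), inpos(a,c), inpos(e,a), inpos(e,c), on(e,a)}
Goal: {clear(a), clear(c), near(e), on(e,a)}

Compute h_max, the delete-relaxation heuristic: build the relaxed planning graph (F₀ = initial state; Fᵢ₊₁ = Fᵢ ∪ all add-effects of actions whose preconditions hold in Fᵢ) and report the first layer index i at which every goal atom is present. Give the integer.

F0 = init (5 atoms)
F1 = F0 ∪ {clear(a), clear(c), inpos(a,a), inpos(c,c), inpos(e,e), near(e), on(a,a), on(e,e)}  (13 atoms)
goal ⊆ F1  ⇒  h_max = 1

1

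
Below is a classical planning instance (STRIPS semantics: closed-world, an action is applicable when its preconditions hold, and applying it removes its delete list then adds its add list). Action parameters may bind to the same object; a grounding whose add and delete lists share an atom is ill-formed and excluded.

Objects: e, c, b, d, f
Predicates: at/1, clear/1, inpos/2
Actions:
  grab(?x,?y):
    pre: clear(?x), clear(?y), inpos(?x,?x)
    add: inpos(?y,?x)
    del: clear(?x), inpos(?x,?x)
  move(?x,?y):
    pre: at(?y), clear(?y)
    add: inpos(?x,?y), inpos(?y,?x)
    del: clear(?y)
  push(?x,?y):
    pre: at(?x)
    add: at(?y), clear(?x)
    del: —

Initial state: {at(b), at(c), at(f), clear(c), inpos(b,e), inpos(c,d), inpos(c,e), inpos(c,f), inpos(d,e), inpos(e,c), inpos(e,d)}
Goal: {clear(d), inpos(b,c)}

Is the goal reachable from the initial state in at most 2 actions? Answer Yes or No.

No

1. move(b,c)  →  {at(b), at(c), at(f), inpos(b,c), inpos(b,e), inpos(c,b), inpos(c,d), inpos(c,e), inpos(c,f), inpos(d,e), inpos(e,c), inpos(e,d)}
2. push(c,d)  →  {at(b), at(c), at(d), at(f), clear(c), inpos(b,c), inpos(b,e), inpos(c,b), inpos(c,d), inpos(c,e), inpos(c,f), inpos(d,e), inpos(e,c), inpos(e,d)}
3. push(d,e)  →  {at(b), at(c), at(d), at(e), at(f), clear(c), clear(d), inpos(b,c), inpos(b,e), inpos(c,b), inpos(c,d), inpos(c,e), inpos(c,f), inpos(d,e), inpos(e,c), inpos(e,d)}
optimal plan length = 3; 3 > 2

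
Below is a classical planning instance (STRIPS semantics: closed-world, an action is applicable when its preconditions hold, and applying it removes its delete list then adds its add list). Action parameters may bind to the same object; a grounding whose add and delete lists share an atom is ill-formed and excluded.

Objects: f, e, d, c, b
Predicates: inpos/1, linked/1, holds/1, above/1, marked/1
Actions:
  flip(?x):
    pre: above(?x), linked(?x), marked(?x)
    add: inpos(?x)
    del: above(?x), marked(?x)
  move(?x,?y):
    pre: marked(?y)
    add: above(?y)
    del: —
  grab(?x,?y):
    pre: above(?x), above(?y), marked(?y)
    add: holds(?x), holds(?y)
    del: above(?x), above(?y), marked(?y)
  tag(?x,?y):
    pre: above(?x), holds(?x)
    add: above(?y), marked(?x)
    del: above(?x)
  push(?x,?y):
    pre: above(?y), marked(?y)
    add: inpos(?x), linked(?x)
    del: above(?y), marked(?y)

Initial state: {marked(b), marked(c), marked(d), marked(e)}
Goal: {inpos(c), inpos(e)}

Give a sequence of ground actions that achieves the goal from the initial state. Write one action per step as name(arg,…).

move(f,e); move(f,d); push(e,e); push(c,d)

1. move(f,e)  →  {above(e), marked(b), marked(c), marked(d), marked(e)}
2. move(f,d)  →  {above(d), above(e), marked(b), marked(c), marked(d), marked(e)}
3. push(e,e)  →  {above(d), inpos(e), linked(e), marked(b), marked(c), marked(d)}
4. push(c,d)  →  {inpos(c), inpos(e), linked(c), linked(e), marked(b), marked(c)}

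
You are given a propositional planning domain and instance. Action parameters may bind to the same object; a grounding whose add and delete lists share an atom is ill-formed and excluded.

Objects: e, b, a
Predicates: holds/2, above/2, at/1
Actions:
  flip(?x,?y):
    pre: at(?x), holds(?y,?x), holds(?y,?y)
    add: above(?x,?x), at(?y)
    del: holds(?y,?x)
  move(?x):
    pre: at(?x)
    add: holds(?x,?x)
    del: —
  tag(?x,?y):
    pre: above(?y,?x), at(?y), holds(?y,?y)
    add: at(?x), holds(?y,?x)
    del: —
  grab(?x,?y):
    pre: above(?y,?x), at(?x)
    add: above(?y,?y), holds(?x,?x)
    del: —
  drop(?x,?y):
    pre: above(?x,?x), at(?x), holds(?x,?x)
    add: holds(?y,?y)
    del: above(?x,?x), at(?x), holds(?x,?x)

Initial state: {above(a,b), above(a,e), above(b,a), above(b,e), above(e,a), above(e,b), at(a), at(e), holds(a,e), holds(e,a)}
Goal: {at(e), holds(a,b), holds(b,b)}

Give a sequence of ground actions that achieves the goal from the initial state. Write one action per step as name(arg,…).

move(a); tag(b,a); move(b)

1. move(a)  →  {above(a,b), above(a,e), above(b,a), above(b,e), above(e,a), above(e,b), at(a), at(e), holds(a,a), holds(a,e), holds(e,a)}
2. tag(b,a)  →  {above(a,b), above(a,e), above(b,a), above(b,e), above(e,a), above(e,b), at(a), at(b), at(e), holds(a,a), holds(a,b), holds(a,e), holds(e,a)}
3. move(b)  →  {above(a,b), above(a,e), above(b,a), above(b,e), above(e,a), above(e,b), at(a), at(b), at(e), holds(a,a), holds(a,b), holds(a,e), holds(b,b), holds(e,a)}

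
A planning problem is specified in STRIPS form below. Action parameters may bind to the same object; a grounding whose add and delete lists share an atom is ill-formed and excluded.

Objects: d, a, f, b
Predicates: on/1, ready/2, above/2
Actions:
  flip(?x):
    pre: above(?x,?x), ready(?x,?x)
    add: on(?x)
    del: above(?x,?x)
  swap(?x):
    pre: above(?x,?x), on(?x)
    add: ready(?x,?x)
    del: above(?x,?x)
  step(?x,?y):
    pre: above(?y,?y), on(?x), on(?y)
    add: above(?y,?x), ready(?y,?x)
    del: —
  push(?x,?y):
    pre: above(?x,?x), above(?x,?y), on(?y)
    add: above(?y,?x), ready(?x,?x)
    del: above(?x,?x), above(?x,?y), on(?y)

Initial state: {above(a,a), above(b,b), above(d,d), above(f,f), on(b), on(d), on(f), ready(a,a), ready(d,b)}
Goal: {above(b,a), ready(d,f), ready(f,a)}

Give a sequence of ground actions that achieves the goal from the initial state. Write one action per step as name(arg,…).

1. flip(a)  →  {above(b,b), above(d,d), above(f,f), on(a), on(b), on(d), on(f), ready(a,a), ready(d,b)}
2. step(a,f)  →  {above(b,b), above(d,d), above(f,a), above(f,f), on(a), on(b), on(d), on(f), ready(a,a), ready(d,b), ready(f,a)}
3. step(a,b)  →  {above(b,a), above(b,b), above(d,d), above(f,a), above(f,f), on(a), on(b), on(d), on(f), ready(a,a), ready(b,a), ready(d,b), ready(f,a)}
4. step(f,d)  →  {above(b,a), above(b,b), above(d,d), above(d,f), above(f,a), above(f,f), on(a), on(b), on(d), on(f), ready(a,a), ready(b,a), ready(d,b), ready(d,f), ready(f,a)}

flip(a); step(a,f); step(a,b); step(f,d)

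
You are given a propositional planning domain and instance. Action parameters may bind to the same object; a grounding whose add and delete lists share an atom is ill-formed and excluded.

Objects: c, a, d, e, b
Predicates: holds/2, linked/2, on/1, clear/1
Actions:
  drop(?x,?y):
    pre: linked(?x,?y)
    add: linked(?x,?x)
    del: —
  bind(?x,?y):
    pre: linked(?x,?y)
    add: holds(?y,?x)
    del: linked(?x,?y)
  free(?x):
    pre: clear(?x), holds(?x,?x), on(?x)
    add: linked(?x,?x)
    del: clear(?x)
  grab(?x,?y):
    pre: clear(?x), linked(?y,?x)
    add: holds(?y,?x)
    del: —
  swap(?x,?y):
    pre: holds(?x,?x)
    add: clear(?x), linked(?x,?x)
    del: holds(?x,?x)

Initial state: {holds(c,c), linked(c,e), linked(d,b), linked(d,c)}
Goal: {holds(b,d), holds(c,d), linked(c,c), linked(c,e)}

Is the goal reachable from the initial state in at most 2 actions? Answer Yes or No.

No

1. drop(c,e)  →  {holds(c,c), linked(c,c), linked(c,e), linked(d,b), linked(d,c)}
2. bind(d,c)  →  {holds(c,c), holds(c,d), linked(c,c), linked(c,e), linked(d,b)}
3. bind(d,b)  →  {holds(b,d), holds(c,c), holds(c,d), linked(c,c), linked(c,e)}
optimal plan length = 3; 3 > 2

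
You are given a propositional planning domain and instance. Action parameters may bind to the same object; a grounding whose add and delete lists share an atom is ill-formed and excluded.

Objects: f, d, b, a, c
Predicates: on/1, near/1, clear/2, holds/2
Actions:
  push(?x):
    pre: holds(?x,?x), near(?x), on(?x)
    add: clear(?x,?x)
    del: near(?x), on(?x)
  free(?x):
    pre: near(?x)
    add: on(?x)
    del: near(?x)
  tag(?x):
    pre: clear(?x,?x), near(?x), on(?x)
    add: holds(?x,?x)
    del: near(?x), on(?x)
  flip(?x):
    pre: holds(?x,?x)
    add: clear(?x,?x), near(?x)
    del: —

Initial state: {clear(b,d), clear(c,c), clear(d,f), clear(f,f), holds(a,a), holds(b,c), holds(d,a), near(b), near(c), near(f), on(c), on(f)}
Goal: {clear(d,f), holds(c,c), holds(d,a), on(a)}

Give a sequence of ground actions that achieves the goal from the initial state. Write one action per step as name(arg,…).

tag(c); flip(a); free(a)

1. tag(c)  →  {clear(b,d), clear(c,c), clear(d,f), clear(f,f), holds(a,a), holds(b,c), holds(c,c), holds(d,a), near(b), near(f), on(f)}
2. flip(a)  →  {clear(a,a), clear(b,d), clear(c,c), clear(d,f), clear(f,f), holds(a,a), holds(b,c), holds(c,c), holds(d,a), near(a), near(b), near(f), on(f)}
3. free(a)  →  {clear(a,a), clear(b,d), clear(c,c), clear(d,f), clear(f,f), holds(a,a), holds(b,c), holds(c,c), holds(d,a), near(b), near(f), on(a), on(f)}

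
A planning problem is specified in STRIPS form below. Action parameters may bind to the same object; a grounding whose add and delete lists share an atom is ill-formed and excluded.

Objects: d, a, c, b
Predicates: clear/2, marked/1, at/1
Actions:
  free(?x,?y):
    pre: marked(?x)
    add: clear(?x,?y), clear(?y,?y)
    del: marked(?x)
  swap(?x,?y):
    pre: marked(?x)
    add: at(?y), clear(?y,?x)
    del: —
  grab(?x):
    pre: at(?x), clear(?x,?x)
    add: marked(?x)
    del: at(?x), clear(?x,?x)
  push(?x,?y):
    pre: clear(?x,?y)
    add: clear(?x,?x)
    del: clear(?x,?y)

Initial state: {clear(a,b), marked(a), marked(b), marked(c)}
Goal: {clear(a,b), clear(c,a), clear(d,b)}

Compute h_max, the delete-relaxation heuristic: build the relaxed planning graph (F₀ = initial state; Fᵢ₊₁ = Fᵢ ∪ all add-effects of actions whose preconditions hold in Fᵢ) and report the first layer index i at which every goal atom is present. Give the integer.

1

F0 = init (4 atoms)
F1 = F0 ∪ {at(a), at(b), at(c), at(d), clear(a,a), clear(a,c), clear(a,d), clear(b,a), clear(b,b), clear(b,c), clear(b,d), clear(c,a), clear(c,b), clear(c,c), clear(c,d), clear(d,a), clear(d,b), clear(d,c), clear(d,d)}  (23 atoms)
goal ⊆ F1  ⇒  h_max = 1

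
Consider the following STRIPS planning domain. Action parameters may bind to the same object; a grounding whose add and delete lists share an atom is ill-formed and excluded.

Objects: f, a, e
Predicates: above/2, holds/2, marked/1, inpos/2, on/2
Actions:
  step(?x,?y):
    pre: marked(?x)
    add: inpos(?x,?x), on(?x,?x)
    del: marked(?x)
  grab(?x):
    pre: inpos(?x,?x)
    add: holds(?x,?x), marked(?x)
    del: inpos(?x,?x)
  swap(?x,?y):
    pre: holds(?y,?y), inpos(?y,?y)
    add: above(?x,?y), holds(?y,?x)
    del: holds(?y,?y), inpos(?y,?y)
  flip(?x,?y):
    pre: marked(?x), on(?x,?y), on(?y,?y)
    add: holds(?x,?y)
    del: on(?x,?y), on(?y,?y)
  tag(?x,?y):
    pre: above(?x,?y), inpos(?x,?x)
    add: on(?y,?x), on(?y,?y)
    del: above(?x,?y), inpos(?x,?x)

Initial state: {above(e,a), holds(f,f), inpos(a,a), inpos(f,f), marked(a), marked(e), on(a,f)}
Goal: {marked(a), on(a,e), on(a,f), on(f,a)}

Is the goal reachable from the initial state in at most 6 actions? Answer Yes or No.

Yes

1. step(e,f)  →  {above(e,a), holds(f,f), inpos(a,a), inpos(e,e), inpos(f,f), marked(a), on(a,f), on(e,e)}
2. swap(a,f)  →  {above(a,f), above(e,a), holds(f,a), inpos(a,a), inpos(e,e), marked(a), on(a,f), on(e,e)}
3. tag(a,f)  →  {above(e,a), holds(f,a), inpos(e,e), marked(a), on(a,f), on(e,e), on(f,a), on(f,f)}
4. tag(e,a)  →  {holds(f,a), marked(a), on(a,a), on(a,e), on(a,f), on(e,e), on(f,a), on(f,f)}
optimal plan length = 4; 4 ≤ 6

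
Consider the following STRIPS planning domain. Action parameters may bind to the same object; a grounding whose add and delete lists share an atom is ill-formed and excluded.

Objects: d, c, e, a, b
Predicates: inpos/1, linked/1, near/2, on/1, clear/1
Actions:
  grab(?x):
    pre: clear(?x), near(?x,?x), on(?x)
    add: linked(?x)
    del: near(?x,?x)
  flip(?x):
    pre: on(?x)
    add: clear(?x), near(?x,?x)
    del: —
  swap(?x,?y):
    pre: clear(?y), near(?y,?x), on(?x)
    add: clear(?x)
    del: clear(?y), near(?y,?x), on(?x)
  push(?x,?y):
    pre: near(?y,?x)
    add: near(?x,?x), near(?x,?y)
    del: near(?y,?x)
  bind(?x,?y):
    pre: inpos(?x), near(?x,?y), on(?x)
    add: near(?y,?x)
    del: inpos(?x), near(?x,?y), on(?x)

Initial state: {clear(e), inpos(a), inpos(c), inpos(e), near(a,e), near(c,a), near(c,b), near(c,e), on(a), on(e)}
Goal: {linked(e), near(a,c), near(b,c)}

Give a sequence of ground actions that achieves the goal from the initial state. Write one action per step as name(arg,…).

1. flip(e)  →  {clear(e), inpos(a), inpos(c), inpos(e), near(a,e), near(c,a), near(c,b), near(c,e), near(e,e), on(a), on(e)}
2. grab(e)  →  {clear(e), inpos(a), inpos(c), inpos(e), linked(e), near(a,e), near(c,a), near(c,b), near(c,e), on(a), on(e)}
3. push(a,c)  →  {clear(e), inpos(a), inpos(c), inpos(e), linked(e), near(a,a), near(a,c), near(a,e), near(c,b), near(c,e), on(a), on(e)}
4. push(b,c)  →  {clear(e), inpos(a), inpos(c), inpos(e), linked(e), near(a,a), near(a,c), near(a,e), near(b,b), near(b,c), near(c,e), on(a), on(e)}

flip(e); grab(e); push(a,c); push(b,c)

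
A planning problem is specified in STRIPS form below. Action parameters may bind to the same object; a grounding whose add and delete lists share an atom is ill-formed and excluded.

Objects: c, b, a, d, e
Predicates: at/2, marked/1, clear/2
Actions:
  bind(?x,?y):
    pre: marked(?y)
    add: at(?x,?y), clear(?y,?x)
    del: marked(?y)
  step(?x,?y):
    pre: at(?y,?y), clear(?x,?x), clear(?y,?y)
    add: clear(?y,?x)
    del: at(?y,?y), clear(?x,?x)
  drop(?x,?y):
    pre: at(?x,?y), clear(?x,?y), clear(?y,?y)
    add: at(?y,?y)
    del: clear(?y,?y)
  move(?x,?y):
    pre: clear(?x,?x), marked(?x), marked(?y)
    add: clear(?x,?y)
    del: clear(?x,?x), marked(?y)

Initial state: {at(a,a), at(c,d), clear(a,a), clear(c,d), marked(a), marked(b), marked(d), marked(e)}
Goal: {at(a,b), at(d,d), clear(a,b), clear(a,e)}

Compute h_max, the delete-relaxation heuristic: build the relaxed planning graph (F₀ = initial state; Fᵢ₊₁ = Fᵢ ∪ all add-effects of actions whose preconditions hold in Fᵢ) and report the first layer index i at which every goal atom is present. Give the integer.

1

F0 = init (8 atoms)
F1 = F0 ∪ {at(a,b), at(a,d), at(a,e), at(b,a), at(b,b), at(b,d), at(b,e), at(c,a), at(c,b), at(c,e), at(d,a), at(d,b), at(d,d), at(d,e), at(e,a), at(e,b), at(e,d), at(e,e), clear(a,b), clear(a,c), clear(a,d), clear(a,e), clear(b,a), clear(b,b), clear(b,c), clear(b,d), clear(b,e), clear(d,a), clear(d,b), clear(d,c), clear(d,d), clear(d,e), clear(e,a), clear(e,b), clear(e,c), clear(e,d), clear(e,e)}  (45 atoms)
goal ⊆ F1  ⇒  h_max = 1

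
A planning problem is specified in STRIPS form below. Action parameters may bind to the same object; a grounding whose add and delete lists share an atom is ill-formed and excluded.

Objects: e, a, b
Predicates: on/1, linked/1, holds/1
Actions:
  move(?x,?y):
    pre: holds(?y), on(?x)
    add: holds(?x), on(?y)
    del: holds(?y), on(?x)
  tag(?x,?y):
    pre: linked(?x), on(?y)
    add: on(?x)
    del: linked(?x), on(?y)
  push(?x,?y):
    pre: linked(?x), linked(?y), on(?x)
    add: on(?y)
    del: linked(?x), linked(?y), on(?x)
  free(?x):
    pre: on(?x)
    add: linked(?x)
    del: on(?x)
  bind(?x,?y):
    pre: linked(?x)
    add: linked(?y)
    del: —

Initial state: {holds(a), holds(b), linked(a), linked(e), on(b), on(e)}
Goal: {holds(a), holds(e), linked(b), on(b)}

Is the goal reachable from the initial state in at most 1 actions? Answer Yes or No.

No

1. move(e,b)  →  {holds(a), holds(e), linked(a), linked(e), on(b)}
2. bind(e,b)  →  {holds(a), holds(e), linked(a), linked(b), linked(e), on(b)}
optimal plan length = 2; 2 > 1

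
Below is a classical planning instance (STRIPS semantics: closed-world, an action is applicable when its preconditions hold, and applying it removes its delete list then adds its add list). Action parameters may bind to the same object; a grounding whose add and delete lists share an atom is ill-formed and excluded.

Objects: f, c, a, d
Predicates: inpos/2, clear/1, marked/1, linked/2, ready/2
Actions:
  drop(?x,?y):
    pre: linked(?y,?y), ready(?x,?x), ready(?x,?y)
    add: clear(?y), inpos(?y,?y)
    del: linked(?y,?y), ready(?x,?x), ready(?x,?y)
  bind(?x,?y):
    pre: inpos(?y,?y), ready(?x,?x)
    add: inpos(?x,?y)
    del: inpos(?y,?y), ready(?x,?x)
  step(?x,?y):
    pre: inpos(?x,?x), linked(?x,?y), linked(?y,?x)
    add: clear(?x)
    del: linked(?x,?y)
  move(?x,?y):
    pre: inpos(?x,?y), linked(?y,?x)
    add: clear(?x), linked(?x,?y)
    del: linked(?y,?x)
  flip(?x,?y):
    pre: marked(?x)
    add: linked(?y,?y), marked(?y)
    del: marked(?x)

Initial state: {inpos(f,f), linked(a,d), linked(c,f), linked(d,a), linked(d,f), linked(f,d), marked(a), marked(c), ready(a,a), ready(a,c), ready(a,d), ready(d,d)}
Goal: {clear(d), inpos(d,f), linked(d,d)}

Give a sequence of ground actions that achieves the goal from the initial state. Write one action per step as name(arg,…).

1. bind(d,f)  →  {inpos(d,f), linked(a,d), linked(c,f), linked(d,a), linked(d,f), linked(f,d), marked(a), marked(c), ready(a,a), ready(a,c), ready(a,d)}
2. move(d,f)  →  {clear(d), inpos(d,f), linked(a,d), linked(c,f), linked(d,a), linked(d,f), marked(a), marked(c), ready(a,a), ready(a,c), ready(a,d)}
3. flip(c,d)  →  {clear(d), inpos(d,f), linked(a,d), linked(c,f), linked(d,a), linked(d,d), linked(d,f), marked(a), marked(d), ready(a,a), ready(a,c), ready(a,d)}

bind(d,f); move(d,f); flip(c,d)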